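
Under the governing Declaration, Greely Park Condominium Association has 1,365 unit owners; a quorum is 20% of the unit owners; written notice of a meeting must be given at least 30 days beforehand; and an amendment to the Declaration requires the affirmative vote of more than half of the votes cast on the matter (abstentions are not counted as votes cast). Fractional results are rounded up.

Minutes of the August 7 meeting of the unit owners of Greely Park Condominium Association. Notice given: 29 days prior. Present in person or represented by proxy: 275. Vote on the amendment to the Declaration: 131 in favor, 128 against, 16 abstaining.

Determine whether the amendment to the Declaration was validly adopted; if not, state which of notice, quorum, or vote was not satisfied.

Invalid — notice requirement not satisfied.

Notice: 29 days given; 30 required. Not satisfied.
Quorum: 20% of 1,365 = 273; 275 present. Satisfied.
Vote: requires a majority of the votes cast (275 − 16 abstaining = 259); a majority of 259 is 130, so 130 needed; 131 in favor. Satisfied.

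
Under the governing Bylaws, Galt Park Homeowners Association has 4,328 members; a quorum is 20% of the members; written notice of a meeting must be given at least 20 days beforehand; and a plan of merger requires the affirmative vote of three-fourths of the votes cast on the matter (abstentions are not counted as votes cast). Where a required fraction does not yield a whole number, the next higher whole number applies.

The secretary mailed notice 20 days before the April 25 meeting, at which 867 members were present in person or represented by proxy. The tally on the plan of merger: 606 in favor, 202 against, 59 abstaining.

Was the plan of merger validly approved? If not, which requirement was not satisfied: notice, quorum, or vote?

Valid — all requirements satisfied.

Notice: 20 days given; 20 required. Satisfied.
Quorum: 20% of 4,328 = 865.60, rounded up to 866; 867 present. Satisfied.
Vote: requires three-fourths of the votes cast (867 − 59 abstaining = 808); 3/4 of 808 = 606, so 606 needed; 606 in favor. Satisfied.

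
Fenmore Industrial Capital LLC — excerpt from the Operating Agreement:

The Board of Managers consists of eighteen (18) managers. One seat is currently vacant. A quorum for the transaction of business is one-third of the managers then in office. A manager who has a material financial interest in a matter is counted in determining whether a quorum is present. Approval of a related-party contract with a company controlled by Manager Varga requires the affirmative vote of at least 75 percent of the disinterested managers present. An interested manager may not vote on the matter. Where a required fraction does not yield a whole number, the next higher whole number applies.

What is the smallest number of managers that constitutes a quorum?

6

1/3 of 17 = 5.67, rounded up to 6.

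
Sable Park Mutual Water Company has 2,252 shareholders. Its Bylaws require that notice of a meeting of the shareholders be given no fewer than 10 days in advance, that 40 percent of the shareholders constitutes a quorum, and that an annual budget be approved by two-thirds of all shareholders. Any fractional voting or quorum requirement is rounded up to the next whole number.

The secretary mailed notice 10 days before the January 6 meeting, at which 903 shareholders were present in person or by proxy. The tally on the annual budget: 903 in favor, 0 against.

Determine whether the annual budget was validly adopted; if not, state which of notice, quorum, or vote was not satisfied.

Invalid — vote requirement not satisfied.

Notice: 10 days given; 10 required. Satisfied.
Quorum: 40% of 2,252 = 900.80, rounded up to 901; 903 present. Satisfied.
Vote: requires two-thirds of all shareholders (2,252); 2/3 of 2252 = 1501.33, rounded up to 1502, so 1,502 needed; 903 in favor. Not satisfied.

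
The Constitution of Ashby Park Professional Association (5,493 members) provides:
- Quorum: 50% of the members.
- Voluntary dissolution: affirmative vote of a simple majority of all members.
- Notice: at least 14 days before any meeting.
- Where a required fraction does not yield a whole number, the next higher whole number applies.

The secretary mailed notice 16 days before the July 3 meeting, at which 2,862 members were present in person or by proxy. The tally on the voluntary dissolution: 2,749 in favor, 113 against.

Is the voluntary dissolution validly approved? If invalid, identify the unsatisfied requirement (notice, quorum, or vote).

Notice: 16 days given; 14 required. Satisfied.
Quorum: 50% of 5,493 = 2,746.50, rounded up to 2,747; 2,862 present. Satisfied.
Vote: requires a majority of all members (5,493); a majority of 5493 is 2747, so 2,747 needed; 2,749 in favor. Satisfied.

Valid — all requirements satisfied.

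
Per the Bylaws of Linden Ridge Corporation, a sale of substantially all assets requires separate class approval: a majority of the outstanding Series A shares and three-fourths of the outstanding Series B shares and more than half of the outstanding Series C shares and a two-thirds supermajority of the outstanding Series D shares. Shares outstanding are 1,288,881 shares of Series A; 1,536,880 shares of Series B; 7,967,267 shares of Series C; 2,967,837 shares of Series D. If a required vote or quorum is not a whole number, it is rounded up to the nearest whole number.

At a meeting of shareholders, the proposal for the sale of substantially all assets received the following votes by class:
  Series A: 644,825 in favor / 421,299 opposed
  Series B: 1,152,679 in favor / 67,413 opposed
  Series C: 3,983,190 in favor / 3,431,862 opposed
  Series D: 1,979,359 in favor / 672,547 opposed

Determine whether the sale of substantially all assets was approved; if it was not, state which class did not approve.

Not approved — the Series C shares did not give the required vote.

Series A: a majority of 1288881 is 644441; 644,441 required, 644,825 in favor — approved.
Series B: 3/4 of 1536880 = 1152660; 1,152,660 required, 1,152,679 in favor — approved.
Series C: a majority of 7967267 is 3983634; 3,983,634 required, 3,983,190 in favor — not approved.
Series D: 2/3 of 2967837 = 1978558; 1,978,558 required, 1,979,359 in favor — approved.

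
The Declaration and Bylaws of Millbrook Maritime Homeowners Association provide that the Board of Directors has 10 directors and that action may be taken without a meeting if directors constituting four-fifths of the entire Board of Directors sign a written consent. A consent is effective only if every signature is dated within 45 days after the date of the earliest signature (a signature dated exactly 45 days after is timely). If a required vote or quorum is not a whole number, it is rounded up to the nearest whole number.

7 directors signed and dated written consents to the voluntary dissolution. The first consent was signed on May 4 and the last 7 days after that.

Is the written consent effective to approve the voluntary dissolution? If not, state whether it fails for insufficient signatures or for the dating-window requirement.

Signatures required: four-fifths of 10 — 4/5 of 10 = 8, so 8 needed; 7 signed. Insufficient.
Dating window: the latest signature is 7 days after the earliest; the limit is 45 days. Within the window.

Not effective — insufficient signatures.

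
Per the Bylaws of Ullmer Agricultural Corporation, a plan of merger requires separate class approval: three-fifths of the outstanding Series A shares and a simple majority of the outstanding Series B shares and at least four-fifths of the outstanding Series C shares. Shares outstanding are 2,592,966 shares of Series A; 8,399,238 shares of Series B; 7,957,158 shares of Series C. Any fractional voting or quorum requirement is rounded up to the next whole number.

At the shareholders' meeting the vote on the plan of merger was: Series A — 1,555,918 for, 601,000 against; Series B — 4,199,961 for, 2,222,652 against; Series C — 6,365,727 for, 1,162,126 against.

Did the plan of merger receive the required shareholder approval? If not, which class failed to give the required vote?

Series A: 3/5 of 2592966 = 1555779.60, rounded up to 1555780; 1,555,780 required, 1,555,918 in favor — approved.
Series B: a majority of 8399238 is 4199620; 4,199,620 required, 4,199,961 in favor — approved.
Series C: 4/5 of 7957158 = 6365726.40, rounded up to 6365727; 6,365,727 required, 6,365,727 in favor — approved.

Approved — every class gave the required vote.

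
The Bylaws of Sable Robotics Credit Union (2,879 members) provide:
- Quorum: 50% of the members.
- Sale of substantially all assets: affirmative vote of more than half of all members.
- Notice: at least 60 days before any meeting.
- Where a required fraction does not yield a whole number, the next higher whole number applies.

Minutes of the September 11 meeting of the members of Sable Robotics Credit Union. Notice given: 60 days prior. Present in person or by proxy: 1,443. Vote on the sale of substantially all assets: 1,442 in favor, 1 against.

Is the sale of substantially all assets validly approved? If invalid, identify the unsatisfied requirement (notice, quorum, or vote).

Notice: 60 days given; 60 required. Satisfied.
Quorum: 50% of 2,879 = 1,439.50, rounded up to 1,440; 1,443 present. Satisfied.
Vote: requires a majority of all members (2,879); a majority of 2879 is 1440, so 1,440 needed; 1,442 in favor. Satisfied.

Valid — all requirements satisfied.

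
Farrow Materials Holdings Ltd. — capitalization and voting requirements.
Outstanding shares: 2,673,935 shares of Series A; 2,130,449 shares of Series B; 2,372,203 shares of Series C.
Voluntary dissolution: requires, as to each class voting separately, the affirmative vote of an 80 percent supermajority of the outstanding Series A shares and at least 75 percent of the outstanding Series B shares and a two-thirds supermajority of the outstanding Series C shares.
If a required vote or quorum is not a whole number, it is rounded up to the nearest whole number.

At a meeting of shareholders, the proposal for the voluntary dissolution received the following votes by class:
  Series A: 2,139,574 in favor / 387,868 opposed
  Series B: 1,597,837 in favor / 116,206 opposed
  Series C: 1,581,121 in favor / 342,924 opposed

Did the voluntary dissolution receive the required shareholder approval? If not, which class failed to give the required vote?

Series A: 4/5 of 2673935 = 2139148; 2,139,148 required, 2,139,574 in favor — approved.
Series B: 3/4 of 2130449 = 1597836.75, rounded up to 1597837; 1,597,837 required, 1,597,837 in favor — approved.
Series C: 2/3 of 2372203 = 1581468.67, rounded up to 1581469; 1,581,469 required, 1,581,121 in favor — not approved.

Not approved — the Series C shares did not give the required vote.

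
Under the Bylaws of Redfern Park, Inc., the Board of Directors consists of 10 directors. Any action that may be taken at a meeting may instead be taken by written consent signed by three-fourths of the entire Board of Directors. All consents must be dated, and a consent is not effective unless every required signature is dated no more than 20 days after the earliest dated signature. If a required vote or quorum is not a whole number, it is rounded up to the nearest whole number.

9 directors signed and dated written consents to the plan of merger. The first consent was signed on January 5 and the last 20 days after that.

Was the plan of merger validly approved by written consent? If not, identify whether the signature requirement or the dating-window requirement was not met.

Effective — both the signature and dating-window requirements are satisfied.

Signatures required: three-fourths of 10 — 3/4 of 10 = 7.50, rounded up to 8, so 8 needed; 9 signed. Sufficient.
Dating window: the latest signature is 20 days after the earliest; the limit is 20 days. Within the window.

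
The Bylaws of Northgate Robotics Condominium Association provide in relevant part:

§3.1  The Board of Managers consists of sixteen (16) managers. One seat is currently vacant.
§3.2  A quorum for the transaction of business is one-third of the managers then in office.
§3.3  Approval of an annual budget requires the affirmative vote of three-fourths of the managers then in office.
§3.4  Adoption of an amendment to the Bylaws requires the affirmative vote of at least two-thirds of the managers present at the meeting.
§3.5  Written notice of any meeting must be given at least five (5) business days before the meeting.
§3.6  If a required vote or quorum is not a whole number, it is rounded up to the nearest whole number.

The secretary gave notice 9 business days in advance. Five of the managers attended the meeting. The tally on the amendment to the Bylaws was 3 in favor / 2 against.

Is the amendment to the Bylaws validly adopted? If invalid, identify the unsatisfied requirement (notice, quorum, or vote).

Invalid — vote requirement not satisfied.

Notice: 9 business days given; 5 required (9 ≥ 5). Satisfied.
Quorum: 5 present; quorum is 5. Satisfied.
Vote: the amendment to the Bylaws requires two-thirds of the managers present (5). 2/3 of 5 = 3.33, rounded up to 4, so 4 affirmative votes are needed; 3 voted in favor. Not satisfied.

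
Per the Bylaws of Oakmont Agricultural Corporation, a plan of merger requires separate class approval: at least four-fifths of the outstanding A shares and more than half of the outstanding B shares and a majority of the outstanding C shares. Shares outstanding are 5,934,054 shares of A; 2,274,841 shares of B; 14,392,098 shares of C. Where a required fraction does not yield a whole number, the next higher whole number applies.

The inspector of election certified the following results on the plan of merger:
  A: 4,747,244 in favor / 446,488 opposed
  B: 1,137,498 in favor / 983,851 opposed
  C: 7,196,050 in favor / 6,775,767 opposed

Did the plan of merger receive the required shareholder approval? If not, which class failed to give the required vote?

A: 4/5 of 5934054 = 4747243.20, rounded up to 4747244; 4,747,244 required, 4,747,244 in favor — approved.
B: a majority of 2274841 is 1137421; 1,137,421 required, 1,137,498 in favor — approved.
C: a majority of 14392098 is 7196050; 7,196,050 required, 7,196,050 in favor — approved.

Approved — every class gave the required vote.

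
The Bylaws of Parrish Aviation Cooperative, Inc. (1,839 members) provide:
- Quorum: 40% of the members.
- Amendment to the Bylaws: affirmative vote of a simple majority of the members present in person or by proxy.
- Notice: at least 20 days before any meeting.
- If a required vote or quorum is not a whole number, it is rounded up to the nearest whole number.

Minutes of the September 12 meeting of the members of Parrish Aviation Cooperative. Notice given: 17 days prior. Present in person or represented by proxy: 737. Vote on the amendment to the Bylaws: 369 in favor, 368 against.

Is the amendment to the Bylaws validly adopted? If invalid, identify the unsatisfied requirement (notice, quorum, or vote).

Invalid — notice requirement not satisfied.

Notice: 17 days given; 20 required. Not satisfied.
Quorum: 40% of 1,839 = 735.60, rounded up to 736; 737 present. Satisfied.
Vote: requires a majority of those present (737); a majority of 737 is 369, so 369 needed; 369 in favor. Satisfied.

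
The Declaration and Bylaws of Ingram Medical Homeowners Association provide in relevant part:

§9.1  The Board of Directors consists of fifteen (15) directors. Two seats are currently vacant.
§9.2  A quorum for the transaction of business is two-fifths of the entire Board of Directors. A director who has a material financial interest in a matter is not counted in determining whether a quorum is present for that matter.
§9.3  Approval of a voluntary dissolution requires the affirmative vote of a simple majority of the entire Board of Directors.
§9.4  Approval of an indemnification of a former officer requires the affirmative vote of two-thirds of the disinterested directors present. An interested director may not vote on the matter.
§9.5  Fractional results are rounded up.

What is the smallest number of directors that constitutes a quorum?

2/5 of 15 = 6.

6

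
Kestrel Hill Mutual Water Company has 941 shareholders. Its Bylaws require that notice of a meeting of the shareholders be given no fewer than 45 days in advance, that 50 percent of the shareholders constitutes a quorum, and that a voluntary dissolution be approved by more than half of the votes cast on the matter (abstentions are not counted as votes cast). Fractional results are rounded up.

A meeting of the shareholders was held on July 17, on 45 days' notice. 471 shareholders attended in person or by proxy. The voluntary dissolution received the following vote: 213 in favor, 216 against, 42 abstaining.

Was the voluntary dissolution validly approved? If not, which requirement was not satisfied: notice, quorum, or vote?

Notice: 45 days given; 45 required. Satisfied.
Quorum: 50% of 941 = 470.50, rounded up to 471; 471 present. Satisfied.
Vote: requires a majority of the votes cast (471 − 42 abstaining = 429); a majority of 429 is 215, so 215 needed; 213 in favor. Not satisfied.

Invalid — vote requirement not satisfied.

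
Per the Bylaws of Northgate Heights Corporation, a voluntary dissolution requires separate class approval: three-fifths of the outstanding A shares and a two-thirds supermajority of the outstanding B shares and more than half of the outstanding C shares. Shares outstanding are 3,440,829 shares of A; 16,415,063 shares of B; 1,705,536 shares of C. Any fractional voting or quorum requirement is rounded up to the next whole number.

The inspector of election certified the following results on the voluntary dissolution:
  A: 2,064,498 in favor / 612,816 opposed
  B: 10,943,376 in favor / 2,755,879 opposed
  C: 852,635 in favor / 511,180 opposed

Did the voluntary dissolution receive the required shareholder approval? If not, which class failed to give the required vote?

Not approved — the C shares did not give the required vote.

A: 3/5 of 3440829 = 2064497.40, rounded up to 2064498; 2,064,498 required, 2,064,498 in favor — approved.
B: 2/3 of 16415063 = 10943375.33, rounded up to 10943376; 10,943,376 required, 10,943,376 in favor — approved.
C: a majority of 1705536 is 852769; 852,769 required, 852,635 in favor — not approved.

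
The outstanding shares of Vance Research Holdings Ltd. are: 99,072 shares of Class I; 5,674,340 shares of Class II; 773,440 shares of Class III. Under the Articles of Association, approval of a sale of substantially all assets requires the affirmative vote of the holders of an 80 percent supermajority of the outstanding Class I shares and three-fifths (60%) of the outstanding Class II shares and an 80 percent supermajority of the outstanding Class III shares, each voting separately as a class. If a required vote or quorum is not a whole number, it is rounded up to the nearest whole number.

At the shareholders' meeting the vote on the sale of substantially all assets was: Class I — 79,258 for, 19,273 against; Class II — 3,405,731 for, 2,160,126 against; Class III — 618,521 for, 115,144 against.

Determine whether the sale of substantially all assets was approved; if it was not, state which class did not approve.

Not approved — the Class III shares did not give the required vote.

Class I: 4/5 of 99072 = 79257.60, rounded up to 79258; 79,258 required, 79,258 in favor — approved.
Class II: 3/5 of 5674340 = 3404604; 3,404,604 required, 3,405,731 in favor — approved.
Class III: 4/5 of 773440 = 618752; 618,752 required, 618,521 in favor — not approved.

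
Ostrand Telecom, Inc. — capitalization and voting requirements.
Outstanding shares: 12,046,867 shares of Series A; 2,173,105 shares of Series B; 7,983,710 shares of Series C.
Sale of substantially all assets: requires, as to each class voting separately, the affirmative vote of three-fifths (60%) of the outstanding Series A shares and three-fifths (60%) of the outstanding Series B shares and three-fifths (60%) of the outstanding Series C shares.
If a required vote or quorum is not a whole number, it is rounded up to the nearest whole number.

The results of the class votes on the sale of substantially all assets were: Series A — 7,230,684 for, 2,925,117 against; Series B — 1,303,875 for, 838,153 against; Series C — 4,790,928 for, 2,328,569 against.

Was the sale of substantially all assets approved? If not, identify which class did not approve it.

Approved — every class gave the required vote.

Series A: 3/5 of 12046867 = 7228120.20, rounded up to 7228121; 7,228,121 required, 7,230,684 in favor — approved.
Series B: 3/5 of 2173105 = 1303863; 1,303,863 required, 1,303,875 in favor — approved.
Series C: 3/5 of 7983710 = 4790226; 4,790,226 required, 4,790,928 in favor — approved.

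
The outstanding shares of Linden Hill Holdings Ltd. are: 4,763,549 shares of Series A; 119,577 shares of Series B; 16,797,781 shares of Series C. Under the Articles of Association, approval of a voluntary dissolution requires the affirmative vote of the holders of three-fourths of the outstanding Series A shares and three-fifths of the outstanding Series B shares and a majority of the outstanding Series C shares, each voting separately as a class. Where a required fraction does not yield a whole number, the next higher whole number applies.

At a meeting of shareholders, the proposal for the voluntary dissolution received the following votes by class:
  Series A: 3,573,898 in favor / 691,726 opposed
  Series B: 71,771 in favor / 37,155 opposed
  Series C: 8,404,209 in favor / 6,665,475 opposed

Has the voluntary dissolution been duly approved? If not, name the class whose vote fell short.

Series A: 3/4 of 4763549 = 3572661.75, rounded up to 3572662; 3,572,662 required, 3,573,898 in favor — approved.
Series B: 3/5 of 119577 = 71746.20, rounded up to 71747; 71,747 required, 71,771 in favor — approved.
Series C: a majority of 16797781 is 8398891; 8,398,891 required, 8,404,209 in favor — approved.

Approved — every class gave the required vote.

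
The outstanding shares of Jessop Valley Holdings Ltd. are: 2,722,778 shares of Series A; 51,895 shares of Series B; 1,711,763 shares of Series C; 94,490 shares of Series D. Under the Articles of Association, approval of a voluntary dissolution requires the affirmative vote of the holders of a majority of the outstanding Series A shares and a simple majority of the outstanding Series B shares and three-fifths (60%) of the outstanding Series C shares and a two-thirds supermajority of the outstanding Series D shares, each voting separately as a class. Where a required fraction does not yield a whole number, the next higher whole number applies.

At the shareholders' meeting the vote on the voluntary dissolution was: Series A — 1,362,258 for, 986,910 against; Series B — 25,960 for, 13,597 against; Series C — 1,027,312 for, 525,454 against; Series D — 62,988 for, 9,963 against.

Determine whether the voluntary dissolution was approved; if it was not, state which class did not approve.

Series A: a majority of 2722778 is 1361390; 1,361,390 required, 1,362,258 in favor — approved.
Series B: a majority of 51895 is 25948; 25,948 required, 25,960 in favor — approved.
Series C: 3/5 of 1711763 = 1027057.80, rounded up to 1027058; 1,027,058 required, 1,027,312 in favor — approved.
Series D: 2/3 of 94490 = 62993.33, rounded up to 62994; 62,994 required, 62,988 in favor — not approved.

Not approved — the Series D shares did not give the required vote.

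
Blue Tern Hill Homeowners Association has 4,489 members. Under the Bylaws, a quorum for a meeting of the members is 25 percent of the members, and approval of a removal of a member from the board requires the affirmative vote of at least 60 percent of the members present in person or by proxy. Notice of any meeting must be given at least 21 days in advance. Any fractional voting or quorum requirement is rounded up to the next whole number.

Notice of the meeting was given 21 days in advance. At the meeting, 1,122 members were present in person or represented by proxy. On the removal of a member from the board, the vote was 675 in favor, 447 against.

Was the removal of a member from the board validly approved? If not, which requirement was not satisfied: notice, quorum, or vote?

Invalid — quorum requirement not satisfied.

Notice: 21 days given; 21 required. Satisfied.
Quorum: 25% of 4,489 = 1,122.25, rounded up to 1,123; 1,122 present. Not satisfied.
Vote: requires three-fifths of those present (1,122); 3/5 of 1122 = 673.20, rounded up to 674, so 674 needed; 675 in favor. Satisfied.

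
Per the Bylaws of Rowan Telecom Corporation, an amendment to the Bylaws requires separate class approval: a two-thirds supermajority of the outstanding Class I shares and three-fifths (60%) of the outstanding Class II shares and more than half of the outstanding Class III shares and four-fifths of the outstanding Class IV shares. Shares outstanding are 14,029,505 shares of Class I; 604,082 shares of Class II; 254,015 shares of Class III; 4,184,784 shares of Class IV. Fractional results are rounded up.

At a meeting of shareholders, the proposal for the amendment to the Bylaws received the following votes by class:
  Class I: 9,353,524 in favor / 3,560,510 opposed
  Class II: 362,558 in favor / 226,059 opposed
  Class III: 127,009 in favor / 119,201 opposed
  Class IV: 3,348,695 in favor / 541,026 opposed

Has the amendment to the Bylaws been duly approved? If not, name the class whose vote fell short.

Class I: 2/3 of 14029505 = 9353003.33, rounded up to 9353004; 9,353,004 required, 9,353,524 in favor — approved.
Class II: 3/5 of 604082 = 362449.20, rounded up to 362450; 362,450 required, 362,558 in favor — approved.
Class III: a majority of 254015 is 127008; 127,008 required, 127,009 in favor — approved.
Class IV: 4/5 of 4184784 = 3347827.20, rounded up to 3347828; 3,347,828 required, 3,348,695 in favor — approved.

Approved — every class gave the required vote.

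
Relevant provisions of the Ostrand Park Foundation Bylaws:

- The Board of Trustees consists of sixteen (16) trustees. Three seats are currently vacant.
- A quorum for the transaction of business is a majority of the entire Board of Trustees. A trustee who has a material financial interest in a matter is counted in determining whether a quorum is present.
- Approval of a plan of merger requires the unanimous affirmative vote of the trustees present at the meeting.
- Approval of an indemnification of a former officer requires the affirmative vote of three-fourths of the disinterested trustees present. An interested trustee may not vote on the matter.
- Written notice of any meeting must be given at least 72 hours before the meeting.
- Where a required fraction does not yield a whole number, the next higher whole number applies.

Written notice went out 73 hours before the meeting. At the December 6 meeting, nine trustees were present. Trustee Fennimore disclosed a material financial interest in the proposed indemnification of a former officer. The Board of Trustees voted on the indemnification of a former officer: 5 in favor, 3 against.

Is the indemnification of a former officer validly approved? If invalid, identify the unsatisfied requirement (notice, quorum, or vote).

Invalid — vote requirement not satisfied.

Notice: 73 hours given; 72 required (73 ≥ 72). Satisfied.
Quorum: 9 present (interested trustees count toward quorum); quorum is 9. Satisfied.
Vote: the indemnification of a former officer requires three-fourths of the disinterested trustees present (9 − 1 = 8). 3/4 of 8 = 6, so 6 affirmative votes are needed; 5 voted in favor. Not satisfied.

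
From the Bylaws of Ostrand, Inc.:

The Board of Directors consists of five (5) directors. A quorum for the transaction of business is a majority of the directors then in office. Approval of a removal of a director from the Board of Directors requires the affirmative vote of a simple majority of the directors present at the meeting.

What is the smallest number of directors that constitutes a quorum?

3

A majority of 5 is 3.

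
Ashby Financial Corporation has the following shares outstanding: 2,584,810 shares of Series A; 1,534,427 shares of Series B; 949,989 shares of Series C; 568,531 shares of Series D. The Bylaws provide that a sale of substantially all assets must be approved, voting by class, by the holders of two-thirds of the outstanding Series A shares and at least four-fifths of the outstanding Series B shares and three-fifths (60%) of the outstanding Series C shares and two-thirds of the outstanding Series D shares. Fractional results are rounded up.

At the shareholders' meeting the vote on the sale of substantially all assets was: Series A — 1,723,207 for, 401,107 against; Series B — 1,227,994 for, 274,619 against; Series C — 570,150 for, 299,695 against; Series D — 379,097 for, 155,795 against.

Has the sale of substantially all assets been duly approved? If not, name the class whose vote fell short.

Series A: 2/3 of 2584810 = 1723206.67, rounded up to 1723207; 1,723,207 required, 1,723,207 in favor — approved.
Series B: 4/5 of 1534427 = 1227541.60, rounded up to 1227542; 1,227,542 required, 1,227,994 in favor — approved.
Series C: 3/5 of 949989 = 569993.40, rounded up to 569994; 569,994 required, 570,150 in favor — approved.
Series D: 2/3 of 568531 = 379020.67, rounded up to 379021; 379,021 required, 379,097 in favor — approved.

Approved — every class gave the required vote.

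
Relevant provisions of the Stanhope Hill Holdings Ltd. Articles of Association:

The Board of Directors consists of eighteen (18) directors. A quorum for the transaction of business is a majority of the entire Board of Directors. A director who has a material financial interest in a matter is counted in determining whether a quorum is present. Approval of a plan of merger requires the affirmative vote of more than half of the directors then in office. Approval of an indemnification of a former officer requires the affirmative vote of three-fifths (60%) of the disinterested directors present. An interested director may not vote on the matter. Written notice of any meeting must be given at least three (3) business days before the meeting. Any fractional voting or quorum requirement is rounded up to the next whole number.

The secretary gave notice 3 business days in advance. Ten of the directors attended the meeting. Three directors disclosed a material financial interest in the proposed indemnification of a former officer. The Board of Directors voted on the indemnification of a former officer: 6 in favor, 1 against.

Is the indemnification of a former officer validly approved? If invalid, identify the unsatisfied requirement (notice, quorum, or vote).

Valid — all requirements satisfied.

Notice: 3 business days given; 3 required (3 ≥ 3). Satisfied.
Quorum: 10 present (interested directors count toward quorum); quorum is 10. Satisfied.
Vote: the indemnification of a former officer requires three-fifths of the disinterested directors present (10 − 3 = 7). 3/5 of 7 = 4.20, rounded up to 5, so 5 affirmative votes are needed; 6 voted in favor. Satisfied.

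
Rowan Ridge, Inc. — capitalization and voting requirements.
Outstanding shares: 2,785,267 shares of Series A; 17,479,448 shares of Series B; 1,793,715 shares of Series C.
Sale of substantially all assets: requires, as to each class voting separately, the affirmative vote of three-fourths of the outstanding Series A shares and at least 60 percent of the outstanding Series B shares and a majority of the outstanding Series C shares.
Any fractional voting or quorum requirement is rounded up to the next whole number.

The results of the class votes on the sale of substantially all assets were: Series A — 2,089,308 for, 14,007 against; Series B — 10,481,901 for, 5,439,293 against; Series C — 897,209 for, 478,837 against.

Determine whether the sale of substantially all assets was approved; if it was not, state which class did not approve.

Series A: 3/4 of 2785267 = 2088950.25, rounded up to 2088951; 2,088,951 required, 2,089,308 in favor — approved.
Series B: 3/5 of 17479448 = 10487668.80, rounded up to 10487669; 10,487,669 required, 10,481,901 in favor — not approved.
Series C: a majority of 1793715 is 896858; 896,858 required, 897,209 in favor — approved.

Not approved — the Series B shares did not give the required vote.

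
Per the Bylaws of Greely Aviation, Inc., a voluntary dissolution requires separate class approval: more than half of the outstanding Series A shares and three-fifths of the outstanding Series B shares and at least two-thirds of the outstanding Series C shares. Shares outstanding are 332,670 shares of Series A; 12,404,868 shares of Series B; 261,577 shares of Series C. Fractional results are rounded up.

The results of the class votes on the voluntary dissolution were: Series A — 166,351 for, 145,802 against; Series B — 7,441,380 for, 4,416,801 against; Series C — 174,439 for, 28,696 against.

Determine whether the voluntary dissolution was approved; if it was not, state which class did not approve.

Not approved — the Series B shares did not give the required vote.

Series A: a majority of 332670 is 166336; 166,336 required, 166,351 in favor — approved.
Series B: 3/5 of 12404868 = 7442920.80, rounded up to 7442921; 7,442,921 required, 7,441,380 in favor — not approved.
Series C: 2/3 of 261577 = 174384.67, rounded up to 174385; 174,385 required, 174,439 in favor — approved.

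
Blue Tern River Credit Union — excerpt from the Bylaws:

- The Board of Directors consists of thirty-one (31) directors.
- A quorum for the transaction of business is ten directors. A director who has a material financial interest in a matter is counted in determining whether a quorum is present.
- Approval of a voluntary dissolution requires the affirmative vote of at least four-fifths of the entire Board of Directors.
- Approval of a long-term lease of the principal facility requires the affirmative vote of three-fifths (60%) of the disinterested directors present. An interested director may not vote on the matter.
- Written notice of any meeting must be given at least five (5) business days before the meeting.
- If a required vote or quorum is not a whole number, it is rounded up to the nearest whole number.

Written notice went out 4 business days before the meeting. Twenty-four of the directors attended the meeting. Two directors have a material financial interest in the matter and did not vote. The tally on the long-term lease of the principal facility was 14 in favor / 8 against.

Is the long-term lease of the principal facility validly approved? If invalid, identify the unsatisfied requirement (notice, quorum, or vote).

Invalid — notice requirement not satisfied.

Notice: 4 business days given; 5 required (4 < 5). Not satisfied.
Quorum: 24 present (interested directors count toward quorum); quorum is 10. Satisfied.
Vote: the long-term lease of the principal facility requires three-fifths of the disinterested directors present (24 − 2 = 22). 3/5 of 22 = 13.20, rounded up to 14, so 14 affirmative votes are needed; 14 voted in favor. Satisfied.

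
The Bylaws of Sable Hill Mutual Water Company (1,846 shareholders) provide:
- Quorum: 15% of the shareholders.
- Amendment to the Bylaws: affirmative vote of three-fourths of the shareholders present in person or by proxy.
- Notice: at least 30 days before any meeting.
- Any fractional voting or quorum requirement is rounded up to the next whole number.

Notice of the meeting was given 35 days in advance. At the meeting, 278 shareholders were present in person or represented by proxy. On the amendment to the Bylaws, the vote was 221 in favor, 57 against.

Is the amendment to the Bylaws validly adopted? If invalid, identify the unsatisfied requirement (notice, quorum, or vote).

Notice: 35 days given; 30 required. Satisfied.
Quorum: 15% of 1,846 = 276.90, rounded up to 277; 278 present. Satisfied.
Vote: requires three-fourths of those present (278); 3/4 of 278 = 208.50, rounded up to 209, so 209 needed; 221 in favor. Satisfied.

Valid — all requirements satisfied.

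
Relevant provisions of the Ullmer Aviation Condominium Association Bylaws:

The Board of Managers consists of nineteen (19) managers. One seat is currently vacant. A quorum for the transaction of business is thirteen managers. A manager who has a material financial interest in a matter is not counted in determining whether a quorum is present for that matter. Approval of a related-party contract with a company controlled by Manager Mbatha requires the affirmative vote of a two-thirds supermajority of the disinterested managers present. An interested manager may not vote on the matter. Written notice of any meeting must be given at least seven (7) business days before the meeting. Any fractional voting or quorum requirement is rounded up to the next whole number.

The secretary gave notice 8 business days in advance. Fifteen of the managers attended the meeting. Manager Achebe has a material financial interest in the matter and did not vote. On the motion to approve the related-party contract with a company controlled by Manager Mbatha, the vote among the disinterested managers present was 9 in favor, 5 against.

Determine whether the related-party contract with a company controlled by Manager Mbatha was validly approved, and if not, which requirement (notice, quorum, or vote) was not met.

Notice: 8 business days given; 7 required (8 ≥ 7). Satisfied.
Quorum: 15 present, but the 1 interested manager does not count, leaving 14. Quorum is 13. Satisfied.
Vote: the related-party contract with a company controlled by Manager Mbatha requires two-thirds of the disinterested managers present (15 − 1 = 14). 2/3 of 14 = 9.33, rounded up to 10, so 10 affirmative votes are needed; 9 voted in favor. Not satisfied.

Invalid — vote requirement not satisfied.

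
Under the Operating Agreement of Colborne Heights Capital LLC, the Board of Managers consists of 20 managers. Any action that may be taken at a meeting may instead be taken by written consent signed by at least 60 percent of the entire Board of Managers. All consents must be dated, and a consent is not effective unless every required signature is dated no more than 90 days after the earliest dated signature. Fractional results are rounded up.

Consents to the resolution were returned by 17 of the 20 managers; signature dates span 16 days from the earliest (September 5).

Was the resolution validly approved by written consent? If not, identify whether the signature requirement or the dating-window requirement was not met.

Signatures required: at least 60 percent of 20 — 3/5 of 20 = 12, so 12 needed; 17 signed. Sufficient.
Dating window: the latest signature is 16 days after the earliest; the limit is 90 days. Within the window.

Effective — both the signature and dating-window requirements are satisfied.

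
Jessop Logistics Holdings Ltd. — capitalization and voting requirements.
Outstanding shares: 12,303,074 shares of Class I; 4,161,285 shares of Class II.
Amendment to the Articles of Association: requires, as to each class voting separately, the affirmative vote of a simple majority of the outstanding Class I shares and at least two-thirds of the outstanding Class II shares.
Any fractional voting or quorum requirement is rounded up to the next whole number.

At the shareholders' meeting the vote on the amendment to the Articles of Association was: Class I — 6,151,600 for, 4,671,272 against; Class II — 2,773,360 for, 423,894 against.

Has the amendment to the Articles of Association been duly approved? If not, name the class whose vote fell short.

Not approved — the Class II shares did not give the required vote.

Class I: a majority of 12303074 is 6151538; 6,151,538 required, 6,151,600 in favor — approved.
Class II: 2/3 of 4161285 = 2774190; 2,774,190 required, 2,773,360 in favor — not approved.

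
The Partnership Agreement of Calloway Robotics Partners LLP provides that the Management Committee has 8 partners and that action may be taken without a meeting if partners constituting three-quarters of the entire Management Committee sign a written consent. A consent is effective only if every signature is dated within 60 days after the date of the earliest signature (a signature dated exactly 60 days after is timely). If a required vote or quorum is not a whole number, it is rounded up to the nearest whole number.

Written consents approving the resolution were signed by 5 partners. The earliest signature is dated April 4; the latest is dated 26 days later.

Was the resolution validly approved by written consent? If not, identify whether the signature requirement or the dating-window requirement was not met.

Not effective — insufficient signatures.

Signatures required: three-quarters of 8 — 3/4 of 8 = 6, so 6 needed; 5 signed. Insufficient.
Dating window: the latest signature is 26 days after the earliest; the limit is 60 days. Within the window.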